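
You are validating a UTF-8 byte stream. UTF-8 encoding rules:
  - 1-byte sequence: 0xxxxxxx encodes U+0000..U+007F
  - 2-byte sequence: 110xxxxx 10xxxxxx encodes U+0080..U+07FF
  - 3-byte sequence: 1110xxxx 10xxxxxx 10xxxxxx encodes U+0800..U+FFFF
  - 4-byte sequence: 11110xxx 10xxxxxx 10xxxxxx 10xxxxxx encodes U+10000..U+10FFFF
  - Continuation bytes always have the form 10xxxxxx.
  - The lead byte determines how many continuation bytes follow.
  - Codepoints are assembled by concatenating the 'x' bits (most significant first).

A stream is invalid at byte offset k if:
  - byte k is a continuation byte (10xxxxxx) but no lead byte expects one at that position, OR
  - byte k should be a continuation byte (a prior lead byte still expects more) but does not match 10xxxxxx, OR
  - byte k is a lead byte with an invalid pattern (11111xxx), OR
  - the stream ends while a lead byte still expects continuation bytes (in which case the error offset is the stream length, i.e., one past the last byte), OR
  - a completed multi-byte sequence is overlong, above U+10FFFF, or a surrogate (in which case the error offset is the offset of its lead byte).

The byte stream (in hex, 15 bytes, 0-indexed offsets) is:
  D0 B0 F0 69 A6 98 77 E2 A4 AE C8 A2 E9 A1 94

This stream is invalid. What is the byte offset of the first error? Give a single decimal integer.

Byte[0]=D0: 2-byte lead, need 1 cont bytes. acc=0x10
Byte[1]=B0: continuation. acc=(acc<<6)|0x30=0x430
Completed: cp=U+0430 (starts at byte 0)
Byte[2]=F0: 4-byte lead, need 3 cont bytes. acc=0x0
Byte[3]=69: expected 10xxxxxx continuation. INVALID

Answer: 3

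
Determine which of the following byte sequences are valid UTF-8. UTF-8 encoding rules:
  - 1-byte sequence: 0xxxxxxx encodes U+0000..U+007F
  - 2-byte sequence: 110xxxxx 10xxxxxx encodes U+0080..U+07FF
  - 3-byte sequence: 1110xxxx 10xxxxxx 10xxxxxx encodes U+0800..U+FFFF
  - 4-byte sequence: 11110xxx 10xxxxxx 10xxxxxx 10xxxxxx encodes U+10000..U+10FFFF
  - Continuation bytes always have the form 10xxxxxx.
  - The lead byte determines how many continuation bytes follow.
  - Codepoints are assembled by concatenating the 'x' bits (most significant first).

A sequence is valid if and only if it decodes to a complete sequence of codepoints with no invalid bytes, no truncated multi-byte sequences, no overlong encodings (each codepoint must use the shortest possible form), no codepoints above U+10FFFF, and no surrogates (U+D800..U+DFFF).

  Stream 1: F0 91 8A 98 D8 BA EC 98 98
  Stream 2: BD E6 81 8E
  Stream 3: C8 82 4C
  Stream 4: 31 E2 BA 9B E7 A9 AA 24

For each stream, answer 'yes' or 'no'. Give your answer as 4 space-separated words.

Answer: yes no yes yes

Derivation:
Stream 1: decodes cleanly. VALID
Stream 2: error at byte offset 0. INVALID
Stream 3: decodes cleanly. VALID
Stream 4: decodes cleanly. VALID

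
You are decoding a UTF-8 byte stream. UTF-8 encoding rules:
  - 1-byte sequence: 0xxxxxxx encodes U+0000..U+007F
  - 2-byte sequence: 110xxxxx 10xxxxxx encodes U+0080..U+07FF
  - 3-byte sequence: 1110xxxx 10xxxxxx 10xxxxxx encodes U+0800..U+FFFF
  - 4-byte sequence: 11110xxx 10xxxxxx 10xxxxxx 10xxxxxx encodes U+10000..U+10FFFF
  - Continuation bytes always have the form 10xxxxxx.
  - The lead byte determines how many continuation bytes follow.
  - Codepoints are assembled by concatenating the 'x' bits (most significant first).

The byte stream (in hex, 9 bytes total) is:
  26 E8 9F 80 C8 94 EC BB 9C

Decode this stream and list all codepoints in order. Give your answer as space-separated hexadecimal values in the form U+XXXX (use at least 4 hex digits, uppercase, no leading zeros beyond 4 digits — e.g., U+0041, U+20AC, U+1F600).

Answer: U+0026 U+87C0 U+0214 U+CEDC

Derivation:
Byte[0]=26: 1-byte ASCII. cp=U+0026
Byte[1]=E8: 3-byte lead, need 2 cont bytes. acc=0x8
Byte[2]=9F: continuation. acc=(acc<<6)|0x1F=0x21F
Byte[3]=80: continuation. acc=(acc<<6)|0x00=0x87C0
Completed: cp=U+87C0 (starts at byte 1)
Byte[4]=C8: 2-byte lead, need 1 cont bytes. acc=0x8
Byte[5]=94: continuation. acc=(acc<<6)|0x14=0x214
Completed: cp=U+0214 (starts at byte 4)
Byte[6]=EC: 3-byte lead, need 2 cont bytes. acc=0xC
Byte[7]=BB: continuation. acc=(acc<<6)|0x3B=0x33B
Byte[8]=9C: continuation. acc=(acc<<6)|0x1C=0xCEDC
Completed: cp=U+CEDC (starts at byte 6)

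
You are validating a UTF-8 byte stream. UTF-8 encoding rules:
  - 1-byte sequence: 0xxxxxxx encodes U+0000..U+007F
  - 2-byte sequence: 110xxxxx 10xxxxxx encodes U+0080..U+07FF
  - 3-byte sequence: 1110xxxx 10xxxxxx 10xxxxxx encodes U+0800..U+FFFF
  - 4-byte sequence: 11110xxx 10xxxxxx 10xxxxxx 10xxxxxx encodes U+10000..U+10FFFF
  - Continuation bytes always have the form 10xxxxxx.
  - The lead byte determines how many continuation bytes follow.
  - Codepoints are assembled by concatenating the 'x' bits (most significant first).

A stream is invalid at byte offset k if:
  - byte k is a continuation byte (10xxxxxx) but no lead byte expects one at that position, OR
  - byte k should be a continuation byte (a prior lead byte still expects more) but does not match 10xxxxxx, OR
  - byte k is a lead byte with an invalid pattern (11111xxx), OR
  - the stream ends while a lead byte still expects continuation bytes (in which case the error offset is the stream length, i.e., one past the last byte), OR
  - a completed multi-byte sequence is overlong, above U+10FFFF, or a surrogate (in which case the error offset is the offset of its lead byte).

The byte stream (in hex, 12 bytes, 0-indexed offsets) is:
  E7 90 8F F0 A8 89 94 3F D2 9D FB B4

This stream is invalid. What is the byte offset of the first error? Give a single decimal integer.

Answer: 10

Derivation:
Byte[0]=E7: 3-byte lead, need 2 cont bytes. acc=0x7
Byte[1]=90: continuation. acc=(acc<<6)|0x10=0x1D0
Byte[2]=8F: continuation. acc=(acc<<6)|0x0F=0x740F
Completed: cp=U+740F (starts at byte 0)
Byte[3]=F0: 4-byte lead, need 3 cont bytes. acc=0x0
Byte[4]=A8: continuation. acc=(acc<<6)|0x28=0x28
Byte[5]=89: continuation. acc=(acc<<6)|0x09=0xA09
Byte[6]=94: continuation. acc=(acc<<6)|0x14=0x28254
Completed: cp=U+28254 (starts at byte 3)
Byte[7]=3F: 1-byte ASCII. cp=U+003F
Byte[8]=D2: 2-byte lead, need 1 cont bytes. acc=0x12
Byte[9]=9D: continuation. acc=(acc<<6)|0x1D=0x49D
Completed: cp=U+049D (starts at byte 8)
Byte[10]=FB: INVALID lead byte (not 0xxx/110x/1110/11110)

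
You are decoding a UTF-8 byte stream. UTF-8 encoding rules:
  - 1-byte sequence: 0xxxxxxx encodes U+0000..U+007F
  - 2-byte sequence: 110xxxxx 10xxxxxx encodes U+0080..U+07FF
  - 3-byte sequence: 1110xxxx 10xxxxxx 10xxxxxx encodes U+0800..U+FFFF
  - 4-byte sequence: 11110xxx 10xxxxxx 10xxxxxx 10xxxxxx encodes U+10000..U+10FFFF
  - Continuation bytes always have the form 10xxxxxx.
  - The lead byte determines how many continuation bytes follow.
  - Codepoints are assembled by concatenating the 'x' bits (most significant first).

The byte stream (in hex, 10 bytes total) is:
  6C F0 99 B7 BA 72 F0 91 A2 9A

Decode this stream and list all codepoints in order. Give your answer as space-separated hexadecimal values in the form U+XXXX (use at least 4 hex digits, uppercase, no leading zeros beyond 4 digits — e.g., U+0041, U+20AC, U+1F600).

Answer: U+006C U+19DFA U+0072 U+1189A

Derivation:
Byte[0]=6C: 1-byte ASCII. cp=U+006C
Byte[1]=F0: 4-byte lead, need 3 cont bytes. acc=0x0
Byte[2]=99: continuation. acc=(acc<<6)|0x19=0x19
Byte[3]=B7: continuation. acc=(acc<<6)|0x37=0x677
Byte[4]=BA: continuation. acc=(acc<<6)|0x3A=0x19DFA
Completed: cp=U+19DFA (starts at byte 1)
Byte[5]=72: 1-byte ASCII. cp=U+0072
Byte[6]=F0: 4-byte lead, need 3 cont bytes. acc=0x0
Byte[7]=91: continuation. acc=(acc<<6)|0x11=0x11
Byte[8]=A2: continuation. acc=(acc<<6)|0x22=0x462
Byte[9]=9A: continuation. acc=(acc<<6)|0x1A=0x1189A
Completed: cp=U+1189A (starts at byte 6)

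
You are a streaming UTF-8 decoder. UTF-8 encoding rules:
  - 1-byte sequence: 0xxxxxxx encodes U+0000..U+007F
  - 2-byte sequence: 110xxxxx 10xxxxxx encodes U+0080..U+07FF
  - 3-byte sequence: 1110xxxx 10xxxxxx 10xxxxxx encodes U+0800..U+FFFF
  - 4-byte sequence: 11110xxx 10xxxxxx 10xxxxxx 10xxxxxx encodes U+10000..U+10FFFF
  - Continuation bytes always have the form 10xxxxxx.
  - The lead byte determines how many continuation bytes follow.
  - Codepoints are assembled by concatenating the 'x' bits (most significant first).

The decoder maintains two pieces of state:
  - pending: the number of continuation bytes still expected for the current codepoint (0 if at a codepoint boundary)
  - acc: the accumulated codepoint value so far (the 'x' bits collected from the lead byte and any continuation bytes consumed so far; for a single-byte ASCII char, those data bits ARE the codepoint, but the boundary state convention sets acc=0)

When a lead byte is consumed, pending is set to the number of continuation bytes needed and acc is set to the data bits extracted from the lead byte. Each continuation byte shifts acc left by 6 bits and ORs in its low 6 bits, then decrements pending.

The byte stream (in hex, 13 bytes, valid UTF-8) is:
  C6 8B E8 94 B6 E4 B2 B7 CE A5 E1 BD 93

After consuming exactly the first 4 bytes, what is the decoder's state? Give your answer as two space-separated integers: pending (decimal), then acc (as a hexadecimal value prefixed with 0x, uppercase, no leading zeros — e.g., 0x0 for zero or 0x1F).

Answer: 1 0x214

Derivation:
Byte[0]=C6: 2-byte lead. pending=1, acc=0x6
Byte[1]=8B: continuation. acc=(acc<<6)|0x0B=0x18B, pending=0
Byte[2]=E8: 3-byte lead. pending=2, acc=0x8
Byte[3]=94: continuation. acc=(acc<<6)|0x14=0x214, pending=1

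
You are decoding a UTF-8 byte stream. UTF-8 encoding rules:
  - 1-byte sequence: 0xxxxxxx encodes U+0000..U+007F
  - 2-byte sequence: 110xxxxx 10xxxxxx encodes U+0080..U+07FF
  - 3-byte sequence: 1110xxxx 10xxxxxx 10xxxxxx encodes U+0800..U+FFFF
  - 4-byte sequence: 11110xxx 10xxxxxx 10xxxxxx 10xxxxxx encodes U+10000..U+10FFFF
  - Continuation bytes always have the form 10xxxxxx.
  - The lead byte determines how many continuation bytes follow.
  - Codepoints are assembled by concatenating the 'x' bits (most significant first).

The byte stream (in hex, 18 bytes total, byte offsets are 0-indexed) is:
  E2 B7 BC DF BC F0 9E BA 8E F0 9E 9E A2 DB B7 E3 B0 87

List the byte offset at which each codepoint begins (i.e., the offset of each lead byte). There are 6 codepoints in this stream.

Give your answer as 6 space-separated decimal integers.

Answer: 0 3 5 9 13 15

Derivation:
Byte[0]=E2: 3-byte lead, need 2 cont bytes. acc=0x2
Byte[1]=B7: continuation. acc=(acc<<6)|0x37=0xB7
Byte[2]=BC: continuation. acc=(acc<<6)|0x3C=0x2DFC
Completed: cp=U+2DFC (starts at byte 0)
Byte[3]=DF: 2-byte lead, need 1 cont bytes. acc=0x1F
Byte[4]=BC: continuation. acc=(acc<<6)|0x3C=0x7FC
Completed: cp=U+07FC (starts at byte 3)
Byte[5]=F0: 4-byte lead, need 3 cont bytes. acc=0x0
Byte[6]=9E: continuation. acc=(acc<<6)|0x1E=0x1E
Byte[7]=BA: continuation. acc=(acc<<6)|0x3A=0x7BA
Byte[8]=8E: continuation. acc=(acc<<6)|0x0E=0x1EE8E
Completed: cp=U+1EE8E (starts at byte 5)
Byte[9]=F0: 4-byte lead, need 3 cont bytes. acc=0x0
Byte[10]=9E: continuation. acc=(acc<<6)|0x1E=0x1E
Byte[11]=9E: continuation. acc=(acc<<6)|0x1E=0x79E
Byte[12]=A2: continuation. acc=(acc<<6)|0x22=0x1E7A2
Completed: cp=U+1E7A2 (starts at byte 9)
Byte[13]=DB: 2-byte lead, need 1 cont bytes. acc=0x1B
Byte[14]=B7: continuation. acc=(acc<<6)|0x37=0x6F7
Completed: cp=U+06F7 (starts at byte 13)
Byte[15]=E3: 3-byte lead, need 2 cont bytes. acc=0x3
Byte[16]=B0: continuation. acc=(acc<<6)|0x30=0xF0
Byte[17]=87: continuation. acc=(acc<<6)|0x07=0x3C07
Completed: cp=U+3C07 (starts at byte 15)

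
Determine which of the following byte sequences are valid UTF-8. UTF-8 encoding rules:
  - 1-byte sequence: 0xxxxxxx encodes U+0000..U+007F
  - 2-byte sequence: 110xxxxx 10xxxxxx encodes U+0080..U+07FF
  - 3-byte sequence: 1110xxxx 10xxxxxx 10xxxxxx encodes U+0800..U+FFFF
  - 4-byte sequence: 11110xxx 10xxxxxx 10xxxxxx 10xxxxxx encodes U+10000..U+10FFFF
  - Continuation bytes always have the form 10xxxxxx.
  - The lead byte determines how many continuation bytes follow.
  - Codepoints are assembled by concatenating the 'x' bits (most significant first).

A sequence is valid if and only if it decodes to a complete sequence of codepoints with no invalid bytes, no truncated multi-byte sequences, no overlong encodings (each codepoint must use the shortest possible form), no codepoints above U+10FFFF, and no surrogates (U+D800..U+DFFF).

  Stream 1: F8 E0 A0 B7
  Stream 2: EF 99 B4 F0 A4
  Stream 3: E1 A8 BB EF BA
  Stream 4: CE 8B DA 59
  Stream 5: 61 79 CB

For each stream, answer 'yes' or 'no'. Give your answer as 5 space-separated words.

Answer: no no no no no

Derivation:
Stream 1: error at byte offset 0. INVALID
Stream 2: error at byte offset 5. INVALID
Stream 3: error at byte offset 5. INVALID
Stream 4: error at byte offset 3. INVALID
Stream 5: error at byte offset 3. INVALID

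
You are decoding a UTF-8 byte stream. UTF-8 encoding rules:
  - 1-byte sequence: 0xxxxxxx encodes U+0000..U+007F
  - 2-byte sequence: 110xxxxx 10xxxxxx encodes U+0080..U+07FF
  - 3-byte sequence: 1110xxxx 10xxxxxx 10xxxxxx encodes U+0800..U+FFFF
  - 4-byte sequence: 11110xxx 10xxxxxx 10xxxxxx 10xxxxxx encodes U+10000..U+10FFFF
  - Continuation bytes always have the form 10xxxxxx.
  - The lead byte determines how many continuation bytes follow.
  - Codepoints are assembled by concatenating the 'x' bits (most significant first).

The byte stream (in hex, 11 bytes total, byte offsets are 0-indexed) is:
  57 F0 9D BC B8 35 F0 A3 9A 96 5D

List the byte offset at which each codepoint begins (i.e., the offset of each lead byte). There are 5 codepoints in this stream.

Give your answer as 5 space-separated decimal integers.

Byte[0]=57: 1-byte ASCII. cp=U+0057
Byte[1]=F0: 4-byte lead, need 3 cont bytes. acc=0x0
Byte[2]=9D: continuation. acc=(acc<<6)|0x1D=0x1D
Byte[3]=BC: continuation. acc=(acc<<6)|0x3C=0x77C
Byte[4]=B8: continuation. acc=(acc<<6)|0x38=0x1DF38
Completed: cp=U+1DF38 (starts at byte 1)
Byte[5]=35: 1-byte ASCII. cp=U+0035
Byte[6]=F0: 4-byte lead, need 3 cont bytes. acc=0x0
Byte[7]=A3: continuation. acc=(acc<<6)|0x23=0x23
Byte[8]=9A: continuation. acc=(acc<<6)|0x1A=0x8DA
Byte[9]=96: continuation. acc=(acc<<6)|0x16=0x23696
Completed: cp=U+23696 (starts at byte 6)
Byte[10]=5D: 1-byte ASCII. cp=U+005D

Answer: 0 1 5 6 10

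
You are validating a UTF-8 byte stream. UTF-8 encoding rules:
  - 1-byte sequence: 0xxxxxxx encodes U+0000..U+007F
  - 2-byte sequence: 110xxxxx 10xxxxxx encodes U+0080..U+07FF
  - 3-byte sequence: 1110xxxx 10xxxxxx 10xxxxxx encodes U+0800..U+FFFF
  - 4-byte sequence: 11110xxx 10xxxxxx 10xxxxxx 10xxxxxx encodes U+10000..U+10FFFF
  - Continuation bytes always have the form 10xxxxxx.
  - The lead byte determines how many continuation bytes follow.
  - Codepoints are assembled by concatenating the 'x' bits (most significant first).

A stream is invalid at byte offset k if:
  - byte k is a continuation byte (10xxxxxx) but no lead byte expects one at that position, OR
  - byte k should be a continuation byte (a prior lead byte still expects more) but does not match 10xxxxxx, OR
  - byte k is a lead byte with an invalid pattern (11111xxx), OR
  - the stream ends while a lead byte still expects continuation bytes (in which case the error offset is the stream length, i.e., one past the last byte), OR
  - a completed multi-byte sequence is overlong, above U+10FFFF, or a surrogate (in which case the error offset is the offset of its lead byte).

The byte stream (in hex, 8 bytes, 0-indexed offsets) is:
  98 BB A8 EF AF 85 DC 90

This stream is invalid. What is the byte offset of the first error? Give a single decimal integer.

Answer: 0

Derivation:
Byte[0]=98: INVALID lead byte (not 0xxx/110x/1110/11110)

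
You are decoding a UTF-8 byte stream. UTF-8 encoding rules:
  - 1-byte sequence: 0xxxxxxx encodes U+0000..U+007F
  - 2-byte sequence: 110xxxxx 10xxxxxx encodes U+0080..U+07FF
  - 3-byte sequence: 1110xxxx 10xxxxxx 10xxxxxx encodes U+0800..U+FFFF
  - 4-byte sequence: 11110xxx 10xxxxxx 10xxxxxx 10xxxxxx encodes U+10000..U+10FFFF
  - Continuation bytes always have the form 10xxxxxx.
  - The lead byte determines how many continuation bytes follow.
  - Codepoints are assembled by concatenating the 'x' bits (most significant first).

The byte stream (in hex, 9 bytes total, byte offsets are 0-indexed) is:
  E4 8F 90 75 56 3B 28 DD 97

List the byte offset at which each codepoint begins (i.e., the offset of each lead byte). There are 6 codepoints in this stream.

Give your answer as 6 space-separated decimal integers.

Answer: 0 3 4 5 6 7

Derivation:
Byte[0]=E4: 3-byte lead, need 2 cont bytes. acc=0x4
Byte[1]=8F: continuation. acc=(acc<<6)|0x0F=0x10F
Byte[2]=90: continuation. acc=(acc<<6)|0x10=0x43D0
Completed: cp=U+43D0 (starts at byte 0)
Byte[3]=75: 1-byte ASCII. cp=U+0075
Byte[4]=56: 1-byte ASCII. cp=U+0056
Byte[5]=3B: 1-byte ASCII. cp=U+003B
Byte[6]=28: 1-byte ASCII. cp=U+0028
Byte[7]=DD: 2-byte lead, need 1 cont bytes. acc=0x1D
Byte[8]=97: continuation. acc=(acc<<6)|0x17=0x757
Completed: cp=U+0757 (starts at byte 7)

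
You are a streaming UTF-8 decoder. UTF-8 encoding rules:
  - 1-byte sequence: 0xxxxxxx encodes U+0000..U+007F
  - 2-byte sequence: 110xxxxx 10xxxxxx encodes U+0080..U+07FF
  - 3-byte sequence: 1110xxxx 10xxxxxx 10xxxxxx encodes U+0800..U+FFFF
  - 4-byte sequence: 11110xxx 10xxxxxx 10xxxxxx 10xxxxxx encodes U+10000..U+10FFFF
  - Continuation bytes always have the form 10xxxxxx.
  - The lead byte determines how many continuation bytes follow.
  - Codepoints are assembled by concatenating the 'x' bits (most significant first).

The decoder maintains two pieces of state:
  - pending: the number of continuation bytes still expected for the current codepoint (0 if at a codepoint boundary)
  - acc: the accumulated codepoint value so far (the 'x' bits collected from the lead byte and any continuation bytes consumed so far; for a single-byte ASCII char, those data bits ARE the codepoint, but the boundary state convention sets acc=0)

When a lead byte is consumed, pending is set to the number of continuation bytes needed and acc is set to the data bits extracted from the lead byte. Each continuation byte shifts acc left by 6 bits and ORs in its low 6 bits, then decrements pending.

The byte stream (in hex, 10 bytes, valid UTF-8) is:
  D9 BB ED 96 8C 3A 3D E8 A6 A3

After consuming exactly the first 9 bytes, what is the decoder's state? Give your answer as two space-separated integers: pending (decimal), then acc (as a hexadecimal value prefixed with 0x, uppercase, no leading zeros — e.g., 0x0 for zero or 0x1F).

Answer: 1 0x226

Derivation:
Byte[0]=D9: 2-byte lead. pending=1, acc=0x19
Byte[1]=BB: continuation. acc=(acc<<6)|0x3B=0x67B, pending=0
Byte[2]=ED: 3-byte lead. pending=2, acc=0xD
Byte[3]=96: continuation. acc=(acc<<6)|0x16=0x356, pending=1
Byte[4]=8C: continuation. acc=(acc<<6)|0x0C=0xD58C, pending=0
Byte[5]=3A: 1-byte. pending=0, acc=0x0
Byte[6]=3D: 1-byte. pending=0, acc=0x0
Byte[7]=E8: 3-byte lead. pending=2, acc=0x8
Byte[8]=A6: continuation. acc=(acc<<6)|0x26=0x226, pending=1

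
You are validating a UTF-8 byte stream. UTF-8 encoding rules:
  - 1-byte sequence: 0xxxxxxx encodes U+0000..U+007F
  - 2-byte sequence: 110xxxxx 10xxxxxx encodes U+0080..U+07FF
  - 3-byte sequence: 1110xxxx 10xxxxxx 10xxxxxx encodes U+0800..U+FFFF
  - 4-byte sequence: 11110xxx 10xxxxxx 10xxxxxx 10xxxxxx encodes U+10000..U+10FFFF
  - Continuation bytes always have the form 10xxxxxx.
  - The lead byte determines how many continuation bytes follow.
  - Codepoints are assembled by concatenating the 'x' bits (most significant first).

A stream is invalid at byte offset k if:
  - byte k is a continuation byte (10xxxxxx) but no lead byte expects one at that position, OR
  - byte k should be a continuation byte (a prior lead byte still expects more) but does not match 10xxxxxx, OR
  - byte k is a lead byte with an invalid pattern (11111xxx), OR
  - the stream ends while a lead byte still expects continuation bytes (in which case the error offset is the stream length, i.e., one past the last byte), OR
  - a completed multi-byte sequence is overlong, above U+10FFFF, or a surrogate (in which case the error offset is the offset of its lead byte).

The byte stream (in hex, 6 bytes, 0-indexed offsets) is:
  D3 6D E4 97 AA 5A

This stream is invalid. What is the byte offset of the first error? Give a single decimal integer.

Byte[0]=D3: 2-byte lead, need 1 cont bytes. acc=0x13
Byte[1]=6D: expected 10xxxxxx continuation. INVALID

Answer: 1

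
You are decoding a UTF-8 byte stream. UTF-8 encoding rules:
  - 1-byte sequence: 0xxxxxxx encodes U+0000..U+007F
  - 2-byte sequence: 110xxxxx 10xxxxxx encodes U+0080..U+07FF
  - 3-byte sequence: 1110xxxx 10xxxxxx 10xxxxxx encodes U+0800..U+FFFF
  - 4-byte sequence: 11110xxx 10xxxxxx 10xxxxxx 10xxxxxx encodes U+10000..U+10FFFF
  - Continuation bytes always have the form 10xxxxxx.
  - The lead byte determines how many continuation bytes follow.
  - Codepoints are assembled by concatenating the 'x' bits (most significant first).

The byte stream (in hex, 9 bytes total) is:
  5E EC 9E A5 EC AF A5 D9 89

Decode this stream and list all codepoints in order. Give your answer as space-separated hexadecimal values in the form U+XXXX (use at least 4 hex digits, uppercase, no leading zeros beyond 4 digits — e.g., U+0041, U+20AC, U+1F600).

Byte[0]=5E: 1-byte ASCII. cp=U+005E
Byte[1]=EC: 3-byte lead, need 2 cont bytes. acc=0xC
Byte[2]=9E: continuation. acc=(acc<<6)|0x1E=0x31E
Byte[3]=A5: continuation. acc=(acc<<6)|0x25=0xC7A5
Completed: cp=U+C7A5 (starts at byte 1)
Byte[4]=EC: 3-byte lead, need 2 cont bytes. acc=0xC
Byte[5]=AF: continuation. acc=(acc<<6)|0x2F=0x32F
Byte[6]=A5: continuation. acc=(acc<<6)|0x25=0xCBE5
Completed: cp=U+CBE5 (starts at byte 4)
Byte[7]=D9: 2-byte lead, need 1 cont bytes. acc=0x19
Byte[8]=89: continuation. acc=(acc<<6)|0x09=0x649
Completed: cp=U+0649 (starts at byte 7)

Answer: U+005E U+C7A5 U+CBE5 U+0649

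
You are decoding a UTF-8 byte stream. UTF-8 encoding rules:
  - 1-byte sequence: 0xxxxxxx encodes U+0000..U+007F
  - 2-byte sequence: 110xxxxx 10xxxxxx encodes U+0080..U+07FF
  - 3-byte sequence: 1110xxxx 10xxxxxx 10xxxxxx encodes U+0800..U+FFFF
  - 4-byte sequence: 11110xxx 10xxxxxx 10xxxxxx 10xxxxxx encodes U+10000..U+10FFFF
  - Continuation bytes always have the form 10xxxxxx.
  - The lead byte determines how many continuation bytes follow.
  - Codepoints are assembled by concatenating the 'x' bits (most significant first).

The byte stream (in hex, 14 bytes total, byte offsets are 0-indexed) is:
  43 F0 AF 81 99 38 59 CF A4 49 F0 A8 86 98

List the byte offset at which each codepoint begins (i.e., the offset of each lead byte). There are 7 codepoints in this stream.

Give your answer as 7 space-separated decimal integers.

Byte[0]=43: 1-byte ASCII. cp=U+0043
Byte[1]=F0: 4-byte lead, need 3 cont bytes. acc=0x0
Byte[2]=AF: continuation. acc=(acc<<6)|0x2F=0x2F
Byte[3]=81: continuation. acc=(acc<<6)|0x01=0xBC1
Byte[4]=99: continuation. acc=(acc<<6)|0x19=0x2F059
Completed: cp=U+2F059 (starts at byte 1)
Byte[5]=38: 1-byte ASCII. cp=U+0038
Byte[6]=59: 1-byte ASCII. cp=U+0059
Byte[7]=CF: 2-byte lead, need 1 cont bytes. acc=0xF
Byte[8]=A4: continuation. acc=(acc<<6)|0x24=0x3E4
Completed: cp=U+03E4 (starts at byte 7)
Byte[9]=49: 1-byte ASCII. cp=U+0049
Byte[10]=F0: 4-byte lead, need 3 cont bytes. acc=0x0
Byte[11]=A8: continuation. acc=(acc<<6)|0x28=0x28
Byte[12]=86: continuation. acc=(acc<<6)|0x06=0xA06
Byte[13]=98: continuation. acc=(acc<<6)|0x18=0x28198
Completed: cp=U+28198 (starts at byte 10)

Answer: 0 1 5 6 7 9 10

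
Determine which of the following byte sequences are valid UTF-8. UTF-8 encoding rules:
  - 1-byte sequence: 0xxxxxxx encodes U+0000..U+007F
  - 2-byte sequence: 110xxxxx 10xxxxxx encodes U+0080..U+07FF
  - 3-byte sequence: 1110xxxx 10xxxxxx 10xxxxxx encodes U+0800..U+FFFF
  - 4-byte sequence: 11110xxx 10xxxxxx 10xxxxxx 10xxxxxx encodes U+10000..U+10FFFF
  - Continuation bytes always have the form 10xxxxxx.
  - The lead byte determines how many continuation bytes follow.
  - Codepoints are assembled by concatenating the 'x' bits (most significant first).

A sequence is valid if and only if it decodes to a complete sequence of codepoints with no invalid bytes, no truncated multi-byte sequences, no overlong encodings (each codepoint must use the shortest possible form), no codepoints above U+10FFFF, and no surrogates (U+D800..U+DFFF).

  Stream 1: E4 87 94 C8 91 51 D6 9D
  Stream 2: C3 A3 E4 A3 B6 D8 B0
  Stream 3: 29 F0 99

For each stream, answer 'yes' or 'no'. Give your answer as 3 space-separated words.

Answer: yes yes no

Derivation:
Stream 1: decodes cleanly. VALID
Stream 2: decodes cleanly. VALID
Stream 3: error at byte offset 3. INVALID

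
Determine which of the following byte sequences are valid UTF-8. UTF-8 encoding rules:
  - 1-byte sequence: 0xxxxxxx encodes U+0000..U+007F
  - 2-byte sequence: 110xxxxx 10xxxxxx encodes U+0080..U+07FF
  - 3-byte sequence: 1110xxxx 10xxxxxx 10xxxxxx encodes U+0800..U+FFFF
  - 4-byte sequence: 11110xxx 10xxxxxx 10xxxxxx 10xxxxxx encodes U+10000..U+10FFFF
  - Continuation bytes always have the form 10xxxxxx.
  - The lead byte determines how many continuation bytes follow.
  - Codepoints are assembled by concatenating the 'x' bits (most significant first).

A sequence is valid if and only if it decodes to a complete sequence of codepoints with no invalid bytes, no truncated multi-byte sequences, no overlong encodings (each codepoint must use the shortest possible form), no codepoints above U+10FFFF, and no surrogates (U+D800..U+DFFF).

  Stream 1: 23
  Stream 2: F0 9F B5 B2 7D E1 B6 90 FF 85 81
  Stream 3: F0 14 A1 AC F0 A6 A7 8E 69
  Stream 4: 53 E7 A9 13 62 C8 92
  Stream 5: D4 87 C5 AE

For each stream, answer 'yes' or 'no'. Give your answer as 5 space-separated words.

Stream 1: decodes cleanly. VALID
Stream 2: error at byte offset 8. INVALID
Stream 3: error at byte offset 1. INVALID
Stream 4: error at byte offset 3. INVALID
Stream 5: decodes cleanly. VALID

Answer: yes no no no yes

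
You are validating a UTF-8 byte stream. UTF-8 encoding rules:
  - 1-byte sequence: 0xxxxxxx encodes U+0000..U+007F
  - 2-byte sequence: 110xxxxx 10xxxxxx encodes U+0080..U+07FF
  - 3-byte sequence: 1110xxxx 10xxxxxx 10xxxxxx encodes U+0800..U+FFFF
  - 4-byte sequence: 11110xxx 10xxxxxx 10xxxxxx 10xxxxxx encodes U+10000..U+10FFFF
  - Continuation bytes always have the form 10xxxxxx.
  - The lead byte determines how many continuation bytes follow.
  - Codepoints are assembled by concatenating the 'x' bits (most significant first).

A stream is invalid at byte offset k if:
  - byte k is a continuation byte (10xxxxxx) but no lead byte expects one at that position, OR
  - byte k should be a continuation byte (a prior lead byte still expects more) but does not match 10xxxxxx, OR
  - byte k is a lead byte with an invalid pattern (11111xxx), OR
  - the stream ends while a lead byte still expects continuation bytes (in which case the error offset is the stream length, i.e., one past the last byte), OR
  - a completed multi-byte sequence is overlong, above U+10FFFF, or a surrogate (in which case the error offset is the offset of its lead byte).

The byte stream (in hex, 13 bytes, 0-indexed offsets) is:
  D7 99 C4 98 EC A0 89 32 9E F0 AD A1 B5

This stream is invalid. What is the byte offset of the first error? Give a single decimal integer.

Byte[0]=D7: 2-byte lead, need 1 cont bytes. acc=0x17
Byte[1]=99: continuation. acc=(acc<<6)|0x19=0x5D9
Completed: cp=U+05D9 (starts at byte 0)
Byte[2]=C4: 2-byte lead, need 1 cont bytes. acc=0x4
Byte[3]=98: continuation. acc=(acc<<6)|0x18=0x118
Completed: cp=U+0118 (starts at byte 2)
Byte[4]=EC: 3-byte lead, need 2 cont bytes. acc=0xC
Byte[5]=A0: continuation. acc=(acc<<6)|0x20=0x320
Byte[6]=89: continuation. acc=(acc<<6)|0x09=0xC809
Completed: cp=U+C809 (starts at byte 4)
Byte[7]=32: 1-byte ASCII. cp=U+0032
Byte[8]=9E: INVALID lead byte (not 0xxx/110x/1110/11110)

Answer: 8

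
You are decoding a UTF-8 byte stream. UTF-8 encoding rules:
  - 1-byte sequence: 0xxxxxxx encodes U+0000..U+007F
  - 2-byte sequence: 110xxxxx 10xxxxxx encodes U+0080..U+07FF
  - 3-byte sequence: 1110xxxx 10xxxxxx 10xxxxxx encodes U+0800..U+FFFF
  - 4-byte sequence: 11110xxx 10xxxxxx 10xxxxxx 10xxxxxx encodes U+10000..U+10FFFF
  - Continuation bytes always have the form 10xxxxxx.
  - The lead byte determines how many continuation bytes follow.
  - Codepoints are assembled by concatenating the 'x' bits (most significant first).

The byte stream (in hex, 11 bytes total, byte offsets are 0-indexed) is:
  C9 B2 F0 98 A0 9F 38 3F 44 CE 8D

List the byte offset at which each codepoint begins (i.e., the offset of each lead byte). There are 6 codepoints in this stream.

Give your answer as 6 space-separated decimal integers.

Byte[0]=C9: 2-byte lead, need 1 cont bytes. acc=0x9
Byte[1]=B2: continuation. acc=(acc<<6)|0x32=0x272
Completed: cp=U+0272 (starts at byte 0)
Byte[2]=F0: 4-byte lead, need 3 cont bytes. acc=0x0
Byte[3]=98: continuation. acc=(acc<<6)|0x18=0x18
Byte[4]=A0: continuation. acc=(acc<<6)|0x20=0x620
Byte[5]=9F: continuation. acc=(acc<<6)|0x1F=0x1881F
Completed: cp=U+1881F (starts at byte 2)
Byte[6]=38: 1-byte ASCII. cp=U+0038
Byte[7]=3F: 1-byte ASCII. cp=U+003F
Byte[8]=44: 1-byte ASCII. cp=U+0044
Byte[9]=CE: 2-byte lead, need 1 cont bytes. acc=0xE
Byte[10]=8D: continuation. acc=(acc<<6)|0x0D=0x38D
Completed: cp=U+038D (starts at byte 9)

Answer: 0 2 6 7 8 9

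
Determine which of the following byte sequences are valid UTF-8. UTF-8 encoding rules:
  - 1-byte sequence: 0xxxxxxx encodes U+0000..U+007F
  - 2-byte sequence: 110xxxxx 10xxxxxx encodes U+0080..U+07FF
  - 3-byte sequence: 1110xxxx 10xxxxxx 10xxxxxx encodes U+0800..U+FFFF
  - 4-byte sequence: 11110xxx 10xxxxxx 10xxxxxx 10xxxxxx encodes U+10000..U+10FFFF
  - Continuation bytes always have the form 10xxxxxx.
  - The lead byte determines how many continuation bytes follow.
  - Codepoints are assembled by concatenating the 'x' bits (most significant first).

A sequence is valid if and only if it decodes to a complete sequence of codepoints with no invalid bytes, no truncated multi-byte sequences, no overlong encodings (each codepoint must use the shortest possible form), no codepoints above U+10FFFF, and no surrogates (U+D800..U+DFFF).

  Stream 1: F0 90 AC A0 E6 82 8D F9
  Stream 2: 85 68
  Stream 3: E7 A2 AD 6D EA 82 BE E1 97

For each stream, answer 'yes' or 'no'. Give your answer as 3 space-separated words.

Stream 1: error at byte offset 7. INVALID
Stream 2: error at byte offset 0. INVALID
Stream 3: error at byte offset 9. INVALID

Answer: no no no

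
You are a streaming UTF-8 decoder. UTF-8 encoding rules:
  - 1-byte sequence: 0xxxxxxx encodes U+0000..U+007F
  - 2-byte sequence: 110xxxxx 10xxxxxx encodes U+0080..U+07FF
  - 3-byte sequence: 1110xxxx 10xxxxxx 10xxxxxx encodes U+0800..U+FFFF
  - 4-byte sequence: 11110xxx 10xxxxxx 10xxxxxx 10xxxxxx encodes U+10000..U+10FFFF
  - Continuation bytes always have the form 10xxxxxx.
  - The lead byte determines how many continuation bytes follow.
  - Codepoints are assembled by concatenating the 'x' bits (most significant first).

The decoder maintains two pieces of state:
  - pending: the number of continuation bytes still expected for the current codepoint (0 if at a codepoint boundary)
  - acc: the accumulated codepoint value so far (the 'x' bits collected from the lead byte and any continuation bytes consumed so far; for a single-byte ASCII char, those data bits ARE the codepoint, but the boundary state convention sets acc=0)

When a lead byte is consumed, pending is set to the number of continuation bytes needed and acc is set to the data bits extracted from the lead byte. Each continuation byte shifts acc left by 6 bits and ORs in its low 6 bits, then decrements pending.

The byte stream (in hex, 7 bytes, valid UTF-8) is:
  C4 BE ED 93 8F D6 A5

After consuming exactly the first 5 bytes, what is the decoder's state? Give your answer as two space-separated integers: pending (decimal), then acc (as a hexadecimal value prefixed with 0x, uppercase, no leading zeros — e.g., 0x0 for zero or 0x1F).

Byte[0]=C4: 2-byte lead. pending=1, acc=0x4
Byte[1]=BE: continuation. acc=(acc<<6)|0x3E=0x13E, pending=0
Byte[2]=ED: 3-byte lead. pending=2, acc=0xD
Byte[3]=93: continuation. acc=(acc<<6)|0x13=0x353, pending=1
Byte[4]=8F: continuation. acc=(acc<<6)|0x0F=0xD4CF, pending=0

Answer: 0 0xD4CF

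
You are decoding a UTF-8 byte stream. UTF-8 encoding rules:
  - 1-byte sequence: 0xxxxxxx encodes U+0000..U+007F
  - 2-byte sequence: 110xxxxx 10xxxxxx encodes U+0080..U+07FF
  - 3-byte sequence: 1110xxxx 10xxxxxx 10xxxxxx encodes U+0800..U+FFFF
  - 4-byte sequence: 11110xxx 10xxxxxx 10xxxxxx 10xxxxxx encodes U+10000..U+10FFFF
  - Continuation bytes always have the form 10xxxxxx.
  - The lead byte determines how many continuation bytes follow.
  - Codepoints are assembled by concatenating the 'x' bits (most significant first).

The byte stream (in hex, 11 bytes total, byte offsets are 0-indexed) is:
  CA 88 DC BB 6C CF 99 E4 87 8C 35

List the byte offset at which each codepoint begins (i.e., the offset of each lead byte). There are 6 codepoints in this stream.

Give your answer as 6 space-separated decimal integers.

Answer: 0 2 4 5 7 10

Derivation:
Byte[0]=CA: 2-byte lead, need 1 cont bytes. acc=0xA
Byte[1]=88: continuation. acc=(acc<<6)|0x08=0x288
Completed: cp=U+0288 (starts at byte 0)
Byte[2]=DC: 2-byte lead, need 1 cont bytes. acc=0x1C
Byte[3]=BB: continuation. acc=(acc<<6)|0x3B=0x73B
Completed: cp=U+073B (starts at byte 2)
Byte[4]=6C: 1-byte ASCII. cp=U+006C
Byte[5]=CF: 2-byte lead, need 1 cont bytes. acc=0xF
Byte[6]=99: continuation. acc=(acc<<6)|0x19=0x3D9
Completed: cp=U+03D9 (starts at byte 5)
Byte[7]=E4: 3-byte lead, need 2 cont bytes. acc=0x4
Byte[8]=87: continuation. acc=(acc<<6)|0x07=0x107
Byte[9]=8C: continuation. acc=(acc<<6)|0x0C=0x41CC
Completed: cp=U+41CC (starts at byte 7)
Byte[10]=35: 1-byte ASCII. cp=U+0035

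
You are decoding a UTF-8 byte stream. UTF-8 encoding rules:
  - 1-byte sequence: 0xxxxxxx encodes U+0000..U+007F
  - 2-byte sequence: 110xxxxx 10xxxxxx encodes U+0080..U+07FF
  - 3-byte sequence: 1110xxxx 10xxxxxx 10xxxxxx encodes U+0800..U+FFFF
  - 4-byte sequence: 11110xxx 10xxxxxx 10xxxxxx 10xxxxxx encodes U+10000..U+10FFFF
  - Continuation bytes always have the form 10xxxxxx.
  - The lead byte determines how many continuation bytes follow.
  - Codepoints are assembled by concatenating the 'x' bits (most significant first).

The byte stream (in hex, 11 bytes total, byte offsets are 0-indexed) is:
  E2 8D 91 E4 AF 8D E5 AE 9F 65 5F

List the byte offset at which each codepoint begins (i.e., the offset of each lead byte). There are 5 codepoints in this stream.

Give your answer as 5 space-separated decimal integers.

Answer: 0 3 6 9 10

Derivation:
Byte[0]=E2: 3-byte lead, need 2 cont bytes. acc=0x2
Byte[1]=8D: continuation. acc=(acc<<6)|0x0D=0x8D
Byte[2]=91: continuation. acc=(acc<<6)|0x11=0x2351
Completed: cp=U+2351 (starts at byte 0)
Byte[3]=E4: 3-byte lead, need 2 cont bytes. acc=0x4
Byte[4]=AF: continuation. acc=(acc<<6)|0x2F=0x12F
Byte[5]=8D: continuation. acc=(acc<<6)|0x0D=0x4BCD
Completed: cp=U+4BCD (starts at byte 3)
Byte[6]=E5: 3-byte lead, need 2 cont bytes. acc=0x5
Byte[7]=AE: continuation. acc=(acc<<6)|0x2E=0x16E
Byte[8]=9F: continuation. acc=(acc<<6)|0x1F=0x5B9F
Completed: cp=U+5B9F (starts at byte 6)
Byte[9]=65: 1-byte ASCII. cp=U+0065
Byte[10]=5F: 1-byte ASCII. cp=U+005F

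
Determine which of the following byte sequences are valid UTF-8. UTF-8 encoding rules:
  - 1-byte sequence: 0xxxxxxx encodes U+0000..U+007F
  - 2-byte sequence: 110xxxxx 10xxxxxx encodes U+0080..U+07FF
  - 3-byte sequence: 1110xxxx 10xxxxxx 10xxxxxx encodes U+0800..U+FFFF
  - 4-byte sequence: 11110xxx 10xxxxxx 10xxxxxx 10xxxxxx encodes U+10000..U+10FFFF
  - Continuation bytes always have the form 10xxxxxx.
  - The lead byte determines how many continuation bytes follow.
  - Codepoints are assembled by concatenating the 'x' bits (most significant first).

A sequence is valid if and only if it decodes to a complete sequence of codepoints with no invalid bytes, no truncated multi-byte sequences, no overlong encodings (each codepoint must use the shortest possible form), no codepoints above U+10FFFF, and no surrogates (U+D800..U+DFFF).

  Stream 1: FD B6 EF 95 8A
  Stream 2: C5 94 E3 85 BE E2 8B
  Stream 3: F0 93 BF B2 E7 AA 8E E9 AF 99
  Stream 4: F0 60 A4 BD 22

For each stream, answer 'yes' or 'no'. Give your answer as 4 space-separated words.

Answer: no no yes no

Derivation:
Stream 1: error at byte offset 0. INVALID
Stream 2: error at byte offset 7. INVALID
Stream 3: decodes cleanly. VALID
Stream 4: error at byte offset 1. INVALID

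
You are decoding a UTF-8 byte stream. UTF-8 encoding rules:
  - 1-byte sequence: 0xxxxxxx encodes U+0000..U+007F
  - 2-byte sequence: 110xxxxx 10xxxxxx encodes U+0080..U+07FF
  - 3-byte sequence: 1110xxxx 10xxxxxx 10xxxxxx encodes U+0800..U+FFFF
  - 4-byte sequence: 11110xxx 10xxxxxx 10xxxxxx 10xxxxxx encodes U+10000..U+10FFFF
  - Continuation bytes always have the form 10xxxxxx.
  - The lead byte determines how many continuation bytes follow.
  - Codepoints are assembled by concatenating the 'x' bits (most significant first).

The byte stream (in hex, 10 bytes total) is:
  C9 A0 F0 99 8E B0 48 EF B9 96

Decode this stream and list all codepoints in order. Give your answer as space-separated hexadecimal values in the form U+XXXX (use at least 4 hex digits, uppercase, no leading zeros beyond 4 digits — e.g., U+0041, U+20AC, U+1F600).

Answer: U+0260 U+193B0 U+0048 U+FE56

Derivation:
Byte[0]=C9: 2-byte lead, need 1 cont bytes. acc=0x9
Byte[1]=A0: continuation. acc=(acc<<6)|0x20=0x260
Completed: cp=U+0260 (starts at byte 0)
Byte[2]=F0: 4-byte lead, need 3 cont bytes. acc=0x0
Byte[3]=99: continuation. acc=(acc<<6)|0x19=0x19
Byte[4]=8E: continuation. acc=(acc<<6)|0x0E=0x64E
Byte[5]=B0: continuation. acc=(acc<<6)|0x30=0x193B0
Completed: cp=U+193B0 (starts at byte 2)
Byte[6]=48: 1-byte ASCII. cp=U+0048
Byte[7]=EF: 3-byte lead, need 2 cont bytes. acc=0xF
Byte[8]=B9: continuation. acc=(acc<<6)|0x39=0x3F9
Byte[9]=96: continuation. acc=(acc<<6)|0x16=0xFE56
Completed: cp=U+FE56 (starts at byte 7)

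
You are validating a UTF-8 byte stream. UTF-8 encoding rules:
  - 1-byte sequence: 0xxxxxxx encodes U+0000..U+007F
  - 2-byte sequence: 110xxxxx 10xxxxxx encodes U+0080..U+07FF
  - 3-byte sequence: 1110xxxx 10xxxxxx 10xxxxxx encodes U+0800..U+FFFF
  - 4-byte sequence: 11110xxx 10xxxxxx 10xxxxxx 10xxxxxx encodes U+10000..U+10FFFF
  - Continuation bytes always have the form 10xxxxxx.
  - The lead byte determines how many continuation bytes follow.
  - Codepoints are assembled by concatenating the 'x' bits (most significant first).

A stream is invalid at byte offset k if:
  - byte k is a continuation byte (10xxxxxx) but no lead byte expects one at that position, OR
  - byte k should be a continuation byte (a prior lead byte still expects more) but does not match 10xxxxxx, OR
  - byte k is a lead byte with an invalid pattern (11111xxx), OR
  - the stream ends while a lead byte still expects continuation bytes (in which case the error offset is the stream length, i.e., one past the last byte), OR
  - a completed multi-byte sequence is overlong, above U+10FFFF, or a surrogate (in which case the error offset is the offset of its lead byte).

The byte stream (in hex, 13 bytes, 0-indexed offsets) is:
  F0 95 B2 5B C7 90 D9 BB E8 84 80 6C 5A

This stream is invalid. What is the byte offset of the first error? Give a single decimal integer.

Byte[0]=F0: 4-byte lead, need 3 cont bytes. acc=0x0
Byte[1]=95: continuation. acc=(acc<<6)|0x15=0x15
Byte[2]=B2: continuation. acc=(acc<<6)|0x32=0x572
Byte[3]=5B: expected 10xxxxxx continuation. INVALID

Answer: 3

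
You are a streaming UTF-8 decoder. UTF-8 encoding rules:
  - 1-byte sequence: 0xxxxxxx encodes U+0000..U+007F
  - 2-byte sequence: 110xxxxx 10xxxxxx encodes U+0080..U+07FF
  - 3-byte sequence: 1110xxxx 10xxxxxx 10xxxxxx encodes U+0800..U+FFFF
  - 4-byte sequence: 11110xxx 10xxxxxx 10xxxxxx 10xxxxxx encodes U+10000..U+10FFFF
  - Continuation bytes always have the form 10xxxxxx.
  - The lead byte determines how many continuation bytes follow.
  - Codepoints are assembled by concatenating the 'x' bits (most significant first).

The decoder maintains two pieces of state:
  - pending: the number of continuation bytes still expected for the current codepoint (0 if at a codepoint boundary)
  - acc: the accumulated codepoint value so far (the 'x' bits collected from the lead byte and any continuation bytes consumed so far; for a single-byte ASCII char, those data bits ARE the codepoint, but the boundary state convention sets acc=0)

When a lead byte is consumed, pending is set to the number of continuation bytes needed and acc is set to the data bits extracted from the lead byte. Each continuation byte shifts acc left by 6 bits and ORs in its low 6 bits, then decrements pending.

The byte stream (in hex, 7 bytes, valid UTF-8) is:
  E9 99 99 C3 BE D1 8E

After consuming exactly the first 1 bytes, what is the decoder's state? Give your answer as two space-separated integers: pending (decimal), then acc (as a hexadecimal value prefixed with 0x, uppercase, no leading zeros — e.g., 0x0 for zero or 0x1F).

Answer: 2 0x9

Derivation:
Byte[0]=E9: 3-byte lead. pending=2, acc=0x9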